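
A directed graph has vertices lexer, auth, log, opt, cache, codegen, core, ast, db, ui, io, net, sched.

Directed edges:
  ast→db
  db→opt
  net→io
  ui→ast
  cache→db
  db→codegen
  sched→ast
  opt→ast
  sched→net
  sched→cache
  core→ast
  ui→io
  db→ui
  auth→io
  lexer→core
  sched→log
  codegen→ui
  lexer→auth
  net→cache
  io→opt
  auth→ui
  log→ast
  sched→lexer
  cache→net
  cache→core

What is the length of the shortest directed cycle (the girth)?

2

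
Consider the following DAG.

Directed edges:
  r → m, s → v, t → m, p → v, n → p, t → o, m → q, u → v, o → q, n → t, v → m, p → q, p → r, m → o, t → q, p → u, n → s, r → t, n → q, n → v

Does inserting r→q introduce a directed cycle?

No

Adding r→q creates a cycle iff q can already reach r.
Explore from q: no path reaches r. The graph stays acyclic.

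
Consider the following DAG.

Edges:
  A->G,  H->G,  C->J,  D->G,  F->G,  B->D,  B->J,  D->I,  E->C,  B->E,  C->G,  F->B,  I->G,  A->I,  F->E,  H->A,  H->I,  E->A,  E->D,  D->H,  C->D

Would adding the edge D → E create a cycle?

Yes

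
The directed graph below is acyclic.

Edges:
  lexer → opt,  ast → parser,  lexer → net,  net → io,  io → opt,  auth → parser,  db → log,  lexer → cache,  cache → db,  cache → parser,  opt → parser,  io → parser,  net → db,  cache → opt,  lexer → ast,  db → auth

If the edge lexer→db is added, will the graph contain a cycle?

Adding lexer→db creates a cycle iff db can already reach lexer.
Explore from db: no path reaches lexer. The graph stays acyclic.

No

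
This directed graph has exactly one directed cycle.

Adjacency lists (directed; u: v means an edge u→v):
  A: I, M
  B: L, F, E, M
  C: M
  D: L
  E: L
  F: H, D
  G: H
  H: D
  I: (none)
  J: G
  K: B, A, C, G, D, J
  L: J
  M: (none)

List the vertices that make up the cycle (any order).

DFS with gray/black marking from G:
G gray
  H gray
    D gray
      L gray
        J gray
          J→G: G is gray → back edge
Back edge closes the cycle G → H → D → L → J → G; its vertices are {D, G, H, J, L}.

D, G, H, J, L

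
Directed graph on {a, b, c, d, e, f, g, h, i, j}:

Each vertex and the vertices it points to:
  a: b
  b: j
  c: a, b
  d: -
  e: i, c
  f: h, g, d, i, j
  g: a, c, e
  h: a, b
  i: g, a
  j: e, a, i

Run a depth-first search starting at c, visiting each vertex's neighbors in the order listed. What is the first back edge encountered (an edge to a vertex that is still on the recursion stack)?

g->a

DFS from c (visiting each vertex's neighbors in the order listed); mark gray on enter, black on exit:
c gray
  a gray
    b gray
      j gray
        e gray
          i gray
            g gray
              g→a: a is gray → back edge
First back edge: g → a.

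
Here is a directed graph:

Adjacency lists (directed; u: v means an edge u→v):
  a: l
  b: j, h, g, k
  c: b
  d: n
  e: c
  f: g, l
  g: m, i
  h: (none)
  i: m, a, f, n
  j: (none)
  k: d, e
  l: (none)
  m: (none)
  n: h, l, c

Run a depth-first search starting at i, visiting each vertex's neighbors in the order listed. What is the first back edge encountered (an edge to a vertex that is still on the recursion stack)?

g→i

DFS from i (visiting each vertex's neighbors in the order listed); mark gray on enter, black on exit:
i gray
  m gray
  m black
  a gray
    l gray
    l black
  a black
  f gray
    g gray
      g→m: m black — skip
      g→i: i is gray → back edge
First back edge: g → i.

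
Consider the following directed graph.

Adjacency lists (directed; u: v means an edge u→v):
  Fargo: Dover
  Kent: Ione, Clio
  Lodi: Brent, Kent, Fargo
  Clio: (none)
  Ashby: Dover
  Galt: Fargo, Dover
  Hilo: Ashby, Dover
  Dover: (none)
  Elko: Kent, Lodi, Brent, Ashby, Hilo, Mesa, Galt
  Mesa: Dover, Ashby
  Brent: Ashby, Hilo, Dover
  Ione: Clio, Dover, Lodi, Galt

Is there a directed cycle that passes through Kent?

Kent is on a cycle iff Kent can reach itself via ≥1 edge.
Kent → Ione → Lodi → Kent — yes.

Yes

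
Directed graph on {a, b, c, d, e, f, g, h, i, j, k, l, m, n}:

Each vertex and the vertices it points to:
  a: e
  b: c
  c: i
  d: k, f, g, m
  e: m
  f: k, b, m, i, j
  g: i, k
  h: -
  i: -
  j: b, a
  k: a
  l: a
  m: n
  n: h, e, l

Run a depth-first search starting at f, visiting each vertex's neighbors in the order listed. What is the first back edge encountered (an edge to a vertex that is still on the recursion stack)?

n→e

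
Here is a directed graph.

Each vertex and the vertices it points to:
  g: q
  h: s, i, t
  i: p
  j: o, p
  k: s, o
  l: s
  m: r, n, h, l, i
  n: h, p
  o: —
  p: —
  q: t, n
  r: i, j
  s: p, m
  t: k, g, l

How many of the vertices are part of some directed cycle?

A vertex is on a directed cycle iff it belongs to a strongly connected component of size ≥ 2 (or has a self-loop).
The vertices on cycles are {g, h, k, l, m, n, q, s, t} — 9 in total.

9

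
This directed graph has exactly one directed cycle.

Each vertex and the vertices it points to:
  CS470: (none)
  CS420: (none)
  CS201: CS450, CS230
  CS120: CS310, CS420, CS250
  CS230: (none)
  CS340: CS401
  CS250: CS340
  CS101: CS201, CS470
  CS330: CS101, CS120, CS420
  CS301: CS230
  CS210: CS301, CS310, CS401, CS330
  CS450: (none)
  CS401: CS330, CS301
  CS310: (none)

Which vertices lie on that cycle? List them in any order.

DFS with gray/black marking from CS401:
CS401 gray
  CS330 gray
    CS101 gray
      CS201 gray
        CS450 gray
        CS450 black
        CS230 gray
        CS230 black
      CS201 black
      CS470 gray
      CS470 black
    CS101 black
    CS120 gray
      CS310 gray
      CS310 black
      CS420 gray
      CS420 black
      CS250 gray
        CS340 gray
          CS340→CS401: CS401 is gray → back edge
Back edge closes the cycle CS401 → CS330 → CS120 → CS250 → CS340 → CS401; its vertices are {CS120, CS250, CS330, CS340, CS401}.

CS120, CS250, CS330, CS340, CS401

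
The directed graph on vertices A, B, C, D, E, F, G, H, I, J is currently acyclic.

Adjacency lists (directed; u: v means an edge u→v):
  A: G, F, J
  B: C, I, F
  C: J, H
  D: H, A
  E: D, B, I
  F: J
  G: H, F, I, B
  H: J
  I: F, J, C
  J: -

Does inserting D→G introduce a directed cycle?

No

Adding D→G creates a cycle iff G can already reach D.
Explore from G: no path reaches D. The graph stays acyclic.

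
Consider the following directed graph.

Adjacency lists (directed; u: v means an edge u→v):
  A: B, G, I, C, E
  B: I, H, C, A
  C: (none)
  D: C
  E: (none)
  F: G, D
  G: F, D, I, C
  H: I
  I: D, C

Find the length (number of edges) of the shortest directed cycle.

For each vertex v, BFS finds the shortest path from v back to v.
The shortest such closed walk is B → A → B, length 2.

2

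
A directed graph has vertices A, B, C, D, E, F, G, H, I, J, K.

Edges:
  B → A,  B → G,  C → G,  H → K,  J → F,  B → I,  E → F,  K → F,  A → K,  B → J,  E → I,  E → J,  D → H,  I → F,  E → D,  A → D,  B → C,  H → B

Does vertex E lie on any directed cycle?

E lies on a cycle iff there is a path from E back to itself.
Exploring from E, it never reaches itself; equivalently, its strongly connected component is a singleton.

No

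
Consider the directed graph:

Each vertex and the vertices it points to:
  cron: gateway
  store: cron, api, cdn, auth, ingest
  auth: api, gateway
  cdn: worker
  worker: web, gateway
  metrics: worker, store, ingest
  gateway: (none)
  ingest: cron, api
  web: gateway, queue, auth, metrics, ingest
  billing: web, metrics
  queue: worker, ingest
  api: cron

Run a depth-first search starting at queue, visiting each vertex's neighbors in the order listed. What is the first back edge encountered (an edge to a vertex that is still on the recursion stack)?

web->queue

DFS from queue (visiting each vertex's neighbors in the order listed); mark gray on enter, black on exit:
queue gray
  worker gray
    web gray
      gateway gray
      gateway black
      web→queue: queue is gray → back edge
First back edge: web → queue.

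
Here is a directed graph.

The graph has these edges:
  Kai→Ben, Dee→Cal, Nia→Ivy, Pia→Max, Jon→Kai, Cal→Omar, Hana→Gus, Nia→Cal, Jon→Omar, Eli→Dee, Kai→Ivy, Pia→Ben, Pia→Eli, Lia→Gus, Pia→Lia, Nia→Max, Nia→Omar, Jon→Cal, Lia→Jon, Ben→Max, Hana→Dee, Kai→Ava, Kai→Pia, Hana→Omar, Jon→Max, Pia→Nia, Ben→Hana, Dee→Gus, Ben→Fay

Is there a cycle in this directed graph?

Yes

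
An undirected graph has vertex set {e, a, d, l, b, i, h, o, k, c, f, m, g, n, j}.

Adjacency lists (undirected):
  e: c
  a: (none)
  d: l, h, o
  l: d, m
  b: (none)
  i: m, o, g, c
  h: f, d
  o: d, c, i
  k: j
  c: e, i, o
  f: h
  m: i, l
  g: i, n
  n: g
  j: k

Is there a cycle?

Yes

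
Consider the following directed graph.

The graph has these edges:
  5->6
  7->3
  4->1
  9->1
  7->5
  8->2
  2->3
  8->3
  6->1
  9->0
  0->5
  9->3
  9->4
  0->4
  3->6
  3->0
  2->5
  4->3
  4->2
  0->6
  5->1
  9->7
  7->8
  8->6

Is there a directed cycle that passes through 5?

No

5 lies on a cycle iff there is a path from 5 back to itself.
Exploring from 5, it never reaches itself; equivalently, its strongly connected component is a singleton.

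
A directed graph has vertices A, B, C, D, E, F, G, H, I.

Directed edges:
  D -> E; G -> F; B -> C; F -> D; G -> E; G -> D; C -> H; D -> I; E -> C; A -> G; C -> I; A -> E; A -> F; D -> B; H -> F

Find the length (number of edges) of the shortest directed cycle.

For each vertex v, BFS finds the shortest path from v back to v.
The shortest such closed walk is F → D → E → C → H → F, length 5.

5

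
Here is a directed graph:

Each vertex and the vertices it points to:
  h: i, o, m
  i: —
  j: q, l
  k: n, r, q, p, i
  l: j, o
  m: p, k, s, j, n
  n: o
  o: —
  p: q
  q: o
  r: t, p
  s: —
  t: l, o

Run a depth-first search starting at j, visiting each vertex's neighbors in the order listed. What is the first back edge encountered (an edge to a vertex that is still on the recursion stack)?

l->j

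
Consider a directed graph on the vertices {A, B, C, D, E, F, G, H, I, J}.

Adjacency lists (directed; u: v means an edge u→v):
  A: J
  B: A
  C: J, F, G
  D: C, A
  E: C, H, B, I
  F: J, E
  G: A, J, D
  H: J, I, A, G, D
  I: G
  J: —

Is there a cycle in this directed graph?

DFS with white/gray/black marking, starting from B:
B gray
  A gray
    J gray
    J black
  A black
B black
C gray
  C→J: J black — skip
  F gray
    F→J: J black — skip
    E gray
      E→C: C is gray → back edge
Back edge found, so a cycle exists: C → F → E → C.

Yes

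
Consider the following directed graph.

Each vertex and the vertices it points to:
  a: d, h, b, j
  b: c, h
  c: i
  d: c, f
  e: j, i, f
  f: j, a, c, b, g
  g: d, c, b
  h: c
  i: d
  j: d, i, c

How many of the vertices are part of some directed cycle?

9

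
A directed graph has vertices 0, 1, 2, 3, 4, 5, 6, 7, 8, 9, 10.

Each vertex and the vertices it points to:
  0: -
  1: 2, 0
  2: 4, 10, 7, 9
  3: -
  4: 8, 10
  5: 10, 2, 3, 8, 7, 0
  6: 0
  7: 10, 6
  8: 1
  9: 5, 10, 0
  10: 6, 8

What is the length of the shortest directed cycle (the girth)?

3

For each vertex v, BFS finds the shortest path from v back to v.
The shortest such closed walk is 2 → 9 → 5 → 2, length 3.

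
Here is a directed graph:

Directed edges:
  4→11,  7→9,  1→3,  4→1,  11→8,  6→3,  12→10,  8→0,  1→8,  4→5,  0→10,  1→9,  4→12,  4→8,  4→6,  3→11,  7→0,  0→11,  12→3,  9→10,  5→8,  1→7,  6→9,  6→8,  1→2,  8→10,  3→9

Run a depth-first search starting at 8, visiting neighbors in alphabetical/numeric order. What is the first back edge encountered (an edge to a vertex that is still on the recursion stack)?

DFS from 8 (visiting neighbors in alphabetical/numeric order); mark gray on enter, black on exit:
8 gray
  0 gray
    10 gray
    10 black
    11 gray
      11→8: 8 is gray → back edge
First back edge: 11 → 8.

11→8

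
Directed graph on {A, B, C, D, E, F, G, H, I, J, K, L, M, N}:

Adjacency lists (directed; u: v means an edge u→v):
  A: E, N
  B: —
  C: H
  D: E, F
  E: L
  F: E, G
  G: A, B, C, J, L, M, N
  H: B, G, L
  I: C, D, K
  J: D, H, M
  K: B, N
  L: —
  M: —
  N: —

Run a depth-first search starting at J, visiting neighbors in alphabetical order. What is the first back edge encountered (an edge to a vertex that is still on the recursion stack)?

DFS from J (visiting neighbors in alphabetical order); mark gray on enter, black on exit:
J gray
  D gray
    E gray
      L gray
      L black
    E black
    F gray
      F→E: E black — skip
      G gray
        A gray
          A→E: E black — skip
          N gray
          N black
        A black
        B gray
        B black
        C gray
          H gray
            H→B: B black — skip
            H→G: G is gray → back edge
First back edge: H → G.

H→G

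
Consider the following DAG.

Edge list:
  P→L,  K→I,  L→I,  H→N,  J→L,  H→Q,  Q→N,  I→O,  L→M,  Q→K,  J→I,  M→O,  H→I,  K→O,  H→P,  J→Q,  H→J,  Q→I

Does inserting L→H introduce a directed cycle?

Adding L→H creates a cycle iff H can already reach L.
Path from H: H → P → L.
So H → … → L → H is a cycle.

Yes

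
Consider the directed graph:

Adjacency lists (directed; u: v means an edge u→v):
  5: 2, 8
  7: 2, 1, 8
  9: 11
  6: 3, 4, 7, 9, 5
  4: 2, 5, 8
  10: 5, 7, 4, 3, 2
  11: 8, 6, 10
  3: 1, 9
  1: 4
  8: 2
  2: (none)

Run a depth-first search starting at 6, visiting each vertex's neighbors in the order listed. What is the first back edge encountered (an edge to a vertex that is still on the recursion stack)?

DFS from 6 (visiting each vertex's neighbors in the order listed); mark gray on enter, black on exit:
6 gray
  3 gray
    1 gray
      4 gray
        2 gray
        2 black
        5 gray
          5→2: 2 black — skip
          8 gray
            8→2: 2 black — skip
          8 black
        5 black
        4→8: 8 black — skip
      4 black
    1 black
    9 gray
      11 gray
        11→8: 8 black — skip
        11→6: 6 is gray → back edge
First back edge: 11 → 6.

11→6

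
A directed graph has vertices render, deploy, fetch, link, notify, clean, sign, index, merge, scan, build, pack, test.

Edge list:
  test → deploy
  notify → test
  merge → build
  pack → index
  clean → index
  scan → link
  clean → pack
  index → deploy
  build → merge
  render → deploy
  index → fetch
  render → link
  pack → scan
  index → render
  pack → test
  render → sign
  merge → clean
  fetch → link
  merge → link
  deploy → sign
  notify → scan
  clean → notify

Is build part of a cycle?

Yes

build is on a cycle iff build can reach itself via ≥1 edge.
build → merge → build — yes.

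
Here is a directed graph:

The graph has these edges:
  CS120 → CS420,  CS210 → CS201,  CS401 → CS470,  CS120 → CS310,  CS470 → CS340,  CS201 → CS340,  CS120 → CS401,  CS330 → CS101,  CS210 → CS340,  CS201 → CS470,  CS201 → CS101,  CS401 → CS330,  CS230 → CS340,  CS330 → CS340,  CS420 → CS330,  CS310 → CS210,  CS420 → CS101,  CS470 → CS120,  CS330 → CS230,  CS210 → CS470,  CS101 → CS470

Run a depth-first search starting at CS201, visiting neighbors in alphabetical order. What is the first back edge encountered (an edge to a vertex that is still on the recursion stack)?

CS210→CS201

DFS from CS201 (visiting neighbors in alphabetical order); mark gray on enter, black on exit:
CS201 gray
  CS101 gray
    CS470 gray
      CS120 gray
        CS310 gray
          CS210 gray
            CS210→CS201: CS201 is gray → back edge
First back edge: CS210 → CS201.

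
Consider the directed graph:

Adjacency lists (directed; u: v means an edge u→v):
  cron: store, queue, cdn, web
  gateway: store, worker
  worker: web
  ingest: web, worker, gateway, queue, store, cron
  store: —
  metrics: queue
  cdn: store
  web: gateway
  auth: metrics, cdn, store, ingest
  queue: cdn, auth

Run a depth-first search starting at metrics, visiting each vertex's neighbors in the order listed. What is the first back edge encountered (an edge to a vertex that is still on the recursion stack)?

auth->metrics

DFS from metrics (visiting each vertex's neighbors in the order listed); mark gray on enter, black on exit:
metrics gray
  queue gray
    cdn gray
      store gray
      store black
    cdn black
    auth gray
      auth→metrics: metrics is gray → back edge
First back edge: auth → metrics.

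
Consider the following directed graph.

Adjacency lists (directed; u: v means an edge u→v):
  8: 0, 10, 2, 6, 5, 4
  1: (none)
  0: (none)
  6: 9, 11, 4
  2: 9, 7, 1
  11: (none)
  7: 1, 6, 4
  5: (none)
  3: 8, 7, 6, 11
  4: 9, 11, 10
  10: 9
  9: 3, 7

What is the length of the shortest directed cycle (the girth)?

3

For each vertex v, BFS finds the shortest path from v back to v.
The shortest such closed walk is 4 → 9 → 7 → 4, length 3.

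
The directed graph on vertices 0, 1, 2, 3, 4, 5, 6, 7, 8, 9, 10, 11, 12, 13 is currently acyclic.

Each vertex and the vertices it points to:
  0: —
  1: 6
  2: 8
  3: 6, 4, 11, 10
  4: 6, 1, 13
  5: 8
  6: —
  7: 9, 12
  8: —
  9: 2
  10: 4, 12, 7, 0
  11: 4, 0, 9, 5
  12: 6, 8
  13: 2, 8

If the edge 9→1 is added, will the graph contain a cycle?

No

Adding 9→1 creates a cycle iff 1 can already reach 9.
Explore from 1: no path reaches 9. The graph stays acyclic.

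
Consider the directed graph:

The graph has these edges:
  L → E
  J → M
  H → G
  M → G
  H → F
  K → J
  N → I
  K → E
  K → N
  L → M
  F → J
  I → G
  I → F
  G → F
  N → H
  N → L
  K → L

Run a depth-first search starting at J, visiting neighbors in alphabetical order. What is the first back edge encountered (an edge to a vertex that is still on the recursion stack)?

F->J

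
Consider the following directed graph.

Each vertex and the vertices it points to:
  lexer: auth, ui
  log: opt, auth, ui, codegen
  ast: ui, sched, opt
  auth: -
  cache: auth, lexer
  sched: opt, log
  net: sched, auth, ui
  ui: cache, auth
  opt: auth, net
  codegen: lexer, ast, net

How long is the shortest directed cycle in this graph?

3

For each vertex v, BFS finds the shortest path from v back to v.
The shortest such closed walk is net → sched → opt → net, length 3.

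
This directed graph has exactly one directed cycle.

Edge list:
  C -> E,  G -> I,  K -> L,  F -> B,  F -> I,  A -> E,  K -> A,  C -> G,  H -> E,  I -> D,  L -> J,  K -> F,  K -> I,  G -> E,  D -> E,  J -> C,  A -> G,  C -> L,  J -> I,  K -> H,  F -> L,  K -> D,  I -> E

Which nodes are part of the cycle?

DFS with gray/black marking from L:
L gray
  J gray
    C gray
      C→L: L is gray → back edge
Back edge closes the cycle L → J → C → L; its vertices are {C, J, L}.

C, J, L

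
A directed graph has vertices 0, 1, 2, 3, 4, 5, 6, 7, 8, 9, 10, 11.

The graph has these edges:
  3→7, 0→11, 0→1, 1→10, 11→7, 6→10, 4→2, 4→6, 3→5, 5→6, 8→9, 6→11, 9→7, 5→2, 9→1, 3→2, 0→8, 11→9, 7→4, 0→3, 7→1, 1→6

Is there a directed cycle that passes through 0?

No

0 lies on a cycle iff there is a path from 0 back to itself.
Exploring from 0, it never reaches itself; equivalently, its strongly connected component is a singleton.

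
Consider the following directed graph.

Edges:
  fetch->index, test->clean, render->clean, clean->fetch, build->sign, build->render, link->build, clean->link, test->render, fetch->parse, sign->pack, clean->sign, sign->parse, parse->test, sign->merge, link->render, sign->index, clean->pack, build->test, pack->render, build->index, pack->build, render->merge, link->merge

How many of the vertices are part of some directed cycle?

A vertex is on a directed cycle iff it belongs to a strongly connected component of size ≥ 2 (or has a self-loop).
The vertices on cycles are {link, pack, sign, test, build, clean, fetch, parse, render} — 9 in total.

9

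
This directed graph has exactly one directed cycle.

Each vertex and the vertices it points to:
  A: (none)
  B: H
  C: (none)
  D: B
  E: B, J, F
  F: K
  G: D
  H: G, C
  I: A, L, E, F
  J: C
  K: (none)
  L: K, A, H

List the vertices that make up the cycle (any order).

DFS with gray/black marking from H:
H gray
  G gray
    D gray
      B gray
        B→H: H is gray → back edge
Back edge closes the cycle H → G → D → B → H; its vertices are {B, D, G, H}.

B, D, G, H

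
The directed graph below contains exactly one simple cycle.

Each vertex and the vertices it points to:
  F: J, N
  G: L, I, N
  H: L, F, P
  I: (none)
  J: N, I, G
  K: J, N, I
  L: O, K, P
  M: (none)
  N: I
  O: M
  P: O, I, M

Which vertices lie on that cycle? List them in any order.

DFS with gray/black marking from L:
L gray
  O gray
    M gray
    M black
  O black
  K gray
    J gray
      N gray
        I gray
        I black
      N black
      J→I: I black — skip
      G gray
        G→L: L is gray → back edge
Back edge closes the cycle L → K → J → G → L; its vertices are {G, J, K, L}.

G, J, K, L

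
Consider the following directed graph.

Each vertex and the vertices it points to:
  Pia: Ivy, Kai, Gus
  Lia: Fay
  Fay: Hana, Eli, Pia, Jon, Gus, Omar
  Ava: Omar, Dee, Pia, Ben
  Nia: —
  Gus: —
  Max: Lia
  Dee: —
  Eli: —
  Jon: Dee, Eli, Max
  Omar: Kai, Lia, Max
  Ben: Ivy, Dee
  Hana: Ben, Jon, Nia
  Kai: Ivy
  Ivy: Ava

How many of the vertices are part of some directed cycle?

11

A vertex is on a directed cycle iff it belongs to a strongly connected component of size ≥ 2 (or has a self-loop).
The vertices on cycles are {Ava, Ben, Fay, Ivy, Jon, Kai, Lia, Max, Pia, Hana, Omar} — 11 in total.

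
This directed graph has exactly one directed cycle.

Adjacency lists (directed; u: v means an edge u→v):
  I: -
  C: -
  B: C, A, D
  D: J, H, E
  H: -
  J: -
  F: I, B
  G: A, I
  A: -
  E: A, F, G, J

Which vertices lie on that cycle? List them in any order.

B, D, E, F

DFS with gray/black marking from B:
B gray
  C gray
  C black
  A gray
  A black
  D gray
    J gray
    J black
    H gray
    H black
    E gray
      E→A: A black — skip
      F gray
        I gray
        I black
        F→B: B is gray → back edge
Back edge closes the cycle B → D → E → F → B; its vertices are {B, D, E, F}.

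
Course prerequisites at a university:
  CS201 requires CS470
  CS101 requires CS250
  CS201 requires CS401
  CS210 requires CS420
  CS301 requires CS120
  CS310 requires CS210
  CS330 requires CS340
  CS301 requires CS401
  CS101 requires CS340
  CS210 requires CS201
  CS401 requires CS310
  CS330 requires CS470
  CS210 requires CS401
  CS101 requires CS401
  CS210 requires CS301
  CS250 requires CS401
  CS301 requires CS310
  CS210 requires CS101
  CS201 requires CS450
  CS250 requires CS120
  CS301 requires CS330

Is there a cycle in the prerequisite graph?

Yes

DFS with white/gray/black marking, starting from CS310:
CS310 gray
  CS210 gray
    CS101 gray
      CS401 gray
        CS401→CS310: CS310 is gray → back edge
Back edge found, so a cycle exists: CS310 → CS210 → CS101 → CS401 → CS310.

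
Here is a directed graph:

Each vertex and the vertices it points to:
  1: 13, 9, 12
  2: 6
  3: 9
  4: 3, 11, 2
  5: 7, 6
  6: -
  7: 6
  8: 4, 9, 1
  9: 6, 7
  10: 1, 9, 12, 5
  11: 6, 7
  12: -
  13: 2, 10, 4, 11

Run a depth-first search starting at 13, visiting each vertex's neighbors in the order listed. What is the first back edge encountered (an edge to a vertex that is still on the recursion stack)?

1→13

DFS from 13 (visiting each vertex's neighbors in the order listed); mark gray on enter, black on exit:
13 gray
  2 gray
    6 gray
    6 black
  2 black
  10 gray
    1 gray
      1→13: 13 is gray → back edge
First back edge: 1 → 13.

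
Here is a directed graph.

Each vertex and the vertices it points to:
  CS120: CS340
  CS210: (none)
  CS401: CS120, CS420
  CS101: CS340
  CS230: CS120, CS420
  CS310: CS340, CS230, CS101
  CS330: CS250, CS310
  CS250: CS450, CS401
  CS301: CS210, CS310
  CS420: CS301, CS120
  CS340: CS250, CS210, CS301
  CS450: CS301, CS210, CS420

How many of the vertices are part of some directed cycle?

10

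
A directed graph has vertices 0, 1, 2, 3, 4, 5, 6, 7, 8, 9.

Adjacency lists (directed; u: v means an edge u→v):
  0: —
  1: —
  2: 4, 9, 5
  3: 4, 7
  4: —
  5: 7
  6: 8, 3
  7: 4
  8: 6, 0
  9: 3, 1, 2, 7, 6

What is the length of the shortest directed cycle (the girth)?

2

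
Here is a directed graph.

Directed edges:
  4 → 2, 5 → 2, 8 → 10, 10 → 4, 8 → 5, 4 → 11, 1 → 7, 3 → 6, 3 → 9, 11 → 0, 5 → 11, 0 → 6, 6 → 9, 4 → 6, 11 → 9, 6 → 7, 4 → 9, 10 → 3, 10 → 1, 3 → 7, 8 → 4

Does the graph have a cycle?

No

DFS with white/gray/black marking, starting from 4:
4 gray
  2 gray
  2 black
  11 gray
    0 gray
      6 gray
        9 gray
        9 black
        7 gray
        7 black
      6 black
    0 black
    11→9: 9 black — skip
  11 black
  4→9: 9 black — skip
  4→6: 6 black — skip
4 black
1 gray
  1→7: 7 black — skip
1 black
3 gray
  3→6: 6 black — skip
  3→9: 9 black — skip
  3→7: 7 black — skip
3 black
5 gray
  5→11: 11 black — skip
  5→2: 2 black — skip
5 black
8 gray
  8→4: 4 black — skip
  8→5: 5 black — skip
  10 gray
    10→3: 3 black — skip
    10→4: 4 black — skip
    10→1: 1 black — skip
  10 black
8 black
Every edge goes to a white or black vertex — no back edge, so the graph is acyclic.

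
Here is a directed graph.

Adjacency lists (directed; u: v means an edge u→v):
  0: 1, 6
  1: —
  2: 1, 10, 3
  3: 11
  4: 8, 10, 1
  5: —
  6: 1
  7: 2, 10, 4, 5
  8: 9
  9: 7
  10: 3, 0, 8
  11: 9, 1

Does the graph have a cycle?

DFS with white/gray/black marking, starting from 11:
11 gray
  9 gray
    7 gray
      2 gray
        1 gray
        1 black
        10 gray
          3 gray
            3→11: 11 is gray → back edge
Back edge found, so a cycle exists: 11 → 9 → 7 → 2 → 10 → 3 → 11.

Yes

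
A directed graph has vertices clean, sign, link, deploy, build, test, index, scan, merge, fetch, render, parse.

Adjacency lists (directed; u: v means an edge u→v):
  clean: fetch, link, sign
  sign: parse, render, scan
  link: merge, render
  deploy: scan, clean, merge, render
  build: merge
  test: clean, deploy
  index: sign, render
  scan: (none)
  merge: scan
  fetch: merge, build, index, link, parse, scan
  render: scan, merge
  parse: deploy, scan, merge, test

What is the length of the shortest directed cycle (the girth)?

4

For each vertex v, BFS finds the shortest path from v back to v.
The shortest such closed walk is clean → sign → parse → deploy → clean, length 4.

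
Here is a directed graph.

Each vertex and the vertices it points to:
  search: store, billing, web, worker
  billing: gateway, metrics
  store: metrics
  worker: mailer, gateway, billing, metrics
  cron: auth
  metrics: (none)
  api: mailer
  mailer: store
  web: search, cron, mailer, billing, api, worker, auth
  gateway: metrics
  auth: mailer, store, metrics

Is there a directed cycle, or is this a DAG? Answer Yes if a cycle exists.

Yes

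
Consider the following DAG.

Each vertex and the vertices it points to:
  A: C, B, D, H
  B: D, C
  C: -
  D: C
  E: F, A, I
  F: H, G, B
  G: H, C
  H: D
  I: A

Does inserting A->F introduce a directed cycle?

No

Adding A→F creates a cycle iff F can already reach A.
Explore from F: no path reaches A. The graph stays acyclic.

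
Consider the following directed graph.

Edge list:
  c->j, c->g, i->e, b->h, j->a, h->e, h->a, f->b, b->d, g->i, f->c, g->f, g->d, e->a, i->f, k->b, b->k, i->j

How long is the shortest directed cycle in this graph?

2

For each vertex v, BFS finds the shortest path from v back to v.
The shortest such closed walk is b → k → b, length 2.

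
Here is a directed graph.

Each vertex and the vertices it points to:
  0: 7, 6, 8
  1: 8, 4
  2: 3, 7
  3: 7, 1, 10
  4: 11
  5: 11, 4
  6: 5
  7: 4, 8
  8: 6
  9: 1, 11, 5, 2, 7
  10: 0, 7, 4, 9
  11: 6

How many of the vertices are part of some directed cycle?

8

A vertex is on a directed cycle iff it belongs to a strongly connected component of size ≥ 2 (or has a self-loop).
The vertices on cycles are {2, 3, 4, 5, 6, 9, 10, 11} — 8 in total.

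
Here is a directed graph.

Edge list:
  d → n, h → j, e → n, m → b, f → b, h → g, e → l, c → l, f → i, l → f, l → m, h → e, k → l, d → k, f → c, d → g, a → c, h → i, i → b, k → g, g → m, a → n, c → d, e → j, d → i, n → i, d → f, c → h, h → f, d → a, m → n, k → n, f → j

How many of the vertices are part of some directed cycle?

8

A vertex is on a directed cycle iff it belongs to a strongly connected component of size ≥ 2 (or has a self-loop).
The vertices on cycles are {a, c, d, e, f, h, k, l} — 8 in total.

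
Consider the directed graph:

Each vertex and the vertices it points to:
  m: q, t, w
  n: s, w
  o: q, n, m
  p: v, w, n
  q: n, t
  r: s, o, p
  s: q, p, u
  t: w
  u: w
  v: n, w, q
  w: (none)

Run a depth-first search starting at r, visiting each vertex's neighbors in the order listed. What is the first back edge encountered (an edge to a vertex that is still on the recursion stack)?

n→s

DFS from r (visiting each vertex's neighbors in the order listed); mark gray on enter, black on exit:
r gray
  s gray
    q gray
      n gray
        n→s: s is gray → back edge
First back edge: n → s.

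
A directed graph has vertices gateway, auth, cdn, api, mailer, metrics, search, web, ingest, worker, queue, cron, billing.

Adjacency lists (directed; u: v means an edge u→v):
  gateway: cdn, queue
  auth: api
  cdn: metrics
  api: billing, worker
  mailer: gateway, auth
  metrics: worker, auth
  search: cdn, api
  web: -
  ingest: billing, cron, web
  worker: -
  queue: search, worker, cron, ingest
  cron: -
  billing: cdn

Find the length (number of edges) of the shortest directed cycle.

5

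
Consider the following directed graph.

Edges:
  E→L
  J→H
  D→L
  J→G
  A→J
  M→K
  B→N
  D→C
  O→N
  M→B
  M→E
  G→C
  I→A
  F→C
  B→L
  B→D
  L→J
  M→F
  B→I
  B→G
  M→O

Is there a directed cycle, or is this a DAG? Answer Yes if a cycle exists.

DFS with white/gray/black marking, starting from J:
J gray
  G gray
    C gray
    C black
  G black
  H gray
  H black
J black
O gray
  N gray
  N black
O black
K gray
K black
D gray
  D→C: C black — skip
  L gray
    L→J: J black — skip
  L black
D black
I gray
  A gray
    A→J: J black — skip
  A black
I black
E gray
  E→L: L black — skip
E black
F gray
  F→C: C black — skip
F black
M gray
  M→K: K black — skip
  B gray
    B→N: N black — skip
    B→G: G black — skip
    B→D: D black — skip
    B→I: I black — skip
    B→L: L black — skip
  B black
  M→O: O black — skip
  M→F: F black — skip
  M→E: E black — skip
M black
Every edge goes to a white or black vertex — no back edge, so the graph is acyclic.

No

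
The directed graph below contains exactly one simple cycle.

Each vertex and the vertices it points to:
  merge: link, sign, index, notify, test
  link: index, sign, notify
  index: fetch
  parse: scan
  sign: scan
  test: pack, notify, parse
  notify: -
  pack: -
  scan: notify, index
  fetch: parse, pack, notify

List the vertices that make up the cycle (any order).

DFS with gray/black marking from index:
index gray
  fetch gray
    parse gray
      scan gray
        notify gray
        notify black
        scan→index: index is gray → back edge
Back edge closes the cycle index → fetch → parse → scan → index; its vertices are {scan, fetch, index, parse}.

scan, fetch, index, parse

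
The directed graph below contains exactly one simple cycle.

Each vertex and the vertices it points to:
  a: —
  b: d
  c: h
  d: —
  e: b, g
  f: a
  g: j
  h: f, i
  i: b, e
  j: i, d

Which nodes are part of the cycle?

e, g, i, j

DFS with gray/black marking from i:
i gray
  b gray
    d gray
    d black
  b black
  e gray
    e→b: b black — skip
    g gray
      j gray
        j→i: i is gray → back edge
Back edge closes the cycle i → e → g → j → i; its vertices are {e, g, i, j}.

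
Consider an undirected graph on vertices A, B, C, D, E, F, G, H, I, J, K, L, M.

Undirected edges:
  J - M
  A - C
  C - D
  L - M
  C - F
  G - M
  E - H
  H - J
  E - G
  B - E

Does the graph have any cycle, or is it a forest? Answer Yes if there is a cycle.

DFS, tracking each vertex's parent; an edge to a visited non-parent vertex closes a cycle.
Start from E:
visit E (parent –)
  visit B (parent E)
    B–E: parent, skip
  visit G (parent E)
    G–E: parent, skip
    visit M (parent G)
      visit J (parent M)
        visit H (parent J)
          H–J: parent, skip
          H–E: E visited and ≠ parent → cycle
Cycle: E – G – M – J – H – E.

Yes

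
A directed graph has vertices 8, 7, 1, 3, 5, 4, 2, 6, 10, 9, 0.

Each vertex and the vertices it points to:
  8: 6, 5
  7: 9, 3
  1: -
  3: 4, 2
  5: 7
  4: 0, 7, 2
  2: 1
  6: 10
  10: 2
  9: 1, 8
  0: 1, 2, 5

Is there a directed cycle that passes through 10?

No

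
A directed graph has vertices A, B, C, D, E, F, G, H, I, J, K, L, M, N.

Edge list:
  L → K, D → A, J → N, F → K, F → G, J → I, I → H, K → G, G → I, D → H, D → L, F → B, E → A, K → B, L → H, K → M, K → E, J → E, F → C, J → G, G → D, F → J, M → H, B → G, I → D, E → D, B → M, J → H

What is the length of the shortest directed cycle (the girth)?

4

For each vertex v, BFS finds the shortest path from v back to v.
The shortest such closed walk is K → G → D → L → K, length 4.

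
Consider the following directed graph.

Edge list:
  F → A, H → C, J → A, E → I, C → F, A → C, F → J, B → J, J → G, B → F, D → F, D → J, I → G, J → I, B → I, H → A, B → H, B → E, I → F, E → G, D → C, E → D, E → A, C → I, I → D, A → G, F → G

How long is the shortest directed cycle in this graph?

3

For each vertex v, BFS finds the shortest path from v back to v.
The shortest such closed walk is D → C → I → D, length 3.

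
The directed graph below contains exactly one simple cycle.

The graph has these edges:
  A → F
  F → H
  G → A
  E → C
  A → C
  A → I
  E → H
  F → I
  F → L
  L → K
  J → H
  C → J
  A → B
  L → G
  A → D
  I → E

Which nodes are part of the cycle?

A, F, G, L

DFS with gray/black marking from L:
L gray
  K gray
  K black
  G gray
    A gray
      B gray
      B black
      C gray
        J gray
          H gray
          H black
        J black
      C black
      I gray
        E gray
          E→C: C black — skip
          E→H: H black — skip
        E black
      I black
      D gray
      D black
      F gray
        F→L: L is gray → back edge
Back edge closes the cycle L → G → A → F → L; its vertices are {A, F, G, L}.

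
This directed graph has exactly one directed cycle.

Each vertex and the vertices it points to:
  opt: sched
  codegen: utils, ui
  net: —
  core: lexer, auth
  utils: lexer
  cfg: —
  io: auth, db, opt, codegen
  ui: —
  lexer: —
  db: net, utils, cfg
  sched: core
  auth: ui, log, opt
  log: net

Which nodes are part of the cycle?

opt, auth, core, sched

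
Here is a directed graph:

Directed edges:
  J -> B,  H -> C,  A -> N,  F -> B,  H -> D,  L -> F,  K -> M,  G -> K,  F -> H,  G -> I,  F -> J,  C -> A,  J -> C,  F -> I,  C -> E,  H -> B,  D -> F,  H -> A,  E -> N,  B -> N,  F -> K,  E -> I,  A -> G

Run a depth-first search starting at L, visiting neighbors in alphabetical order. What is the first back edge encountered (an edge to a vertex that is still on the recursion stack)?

D->F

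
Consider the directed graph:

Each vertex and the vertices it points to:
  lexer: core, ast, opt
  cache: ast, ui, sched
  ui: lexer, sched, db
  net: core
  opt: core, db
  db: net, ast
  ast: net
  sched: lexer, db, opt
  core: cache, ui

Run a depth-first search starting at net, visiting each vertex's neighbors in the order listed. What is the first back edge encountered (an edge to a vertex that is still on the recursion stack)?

ast→net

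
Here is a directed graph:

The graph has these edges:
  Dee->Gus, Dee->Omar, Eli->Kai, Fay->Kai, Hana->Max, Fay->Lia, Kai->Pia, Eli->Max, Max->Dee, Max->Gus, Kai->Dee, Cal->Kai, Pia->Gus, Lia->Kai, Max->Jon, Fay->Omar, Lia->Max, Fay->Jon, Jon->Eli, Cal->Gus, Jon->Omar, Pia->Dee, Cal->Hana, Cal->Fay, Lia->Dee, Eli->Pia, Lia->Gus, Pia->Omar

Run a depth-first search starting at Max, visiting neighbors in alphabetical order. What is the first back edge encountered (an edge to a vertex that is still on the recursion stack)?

DFS from Max (visiting neighbors in alphabetical order); mark gray on enter, black on exit:
Max gray
  Dee gray
    Gus gray
    Gus black
    Omar gray
    Omar black
  Dee black
  Max→Gus: Gus black — skip
  Jon gray
    Eli gray
      Kai gray
        Kai→Dee: Dee black — skip
        Pia gray
          Pia→Dee: Dee black — skip
          Pia→Gus: Gus black — skip
          Pia→Omar: Omar black — skip
        Pia black
      Kai black
      Eli→Max: Max is gray → back edge
First back edge: Eli → Max.

Eli->Max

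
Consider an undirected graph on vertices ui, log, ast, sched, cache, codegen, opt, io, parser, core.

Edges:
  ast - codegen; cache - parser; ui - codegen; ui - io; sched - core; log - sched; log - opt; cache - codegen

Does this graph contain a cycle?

DFS, tracking each vertex's parent; an edge to a visited non-parent vertex closes a cycle.
Start from sched:
visit sched (parent –)
  visit log (parent sched)
    log–sched: parent, skip
    visit opt (parent log)
      opt–log: parent, skip
  visit core (parent sched)
    core–sched: parent, skip
visit ui (parent –)
  visit codegen (parent ui)
    visit cache (parent codegen)
      visit parser (parent cache)
        parser–cache: parent, skip
      cache–codegen: parent, skip
    visit ast (parent codegen)
      ast–codegen: parent, skip
    codegen–ui: parent, skip
  visit io (parent ui)
    io–ui: parent, skip
No non-parent visited neighbor found — the graph is a forest.

No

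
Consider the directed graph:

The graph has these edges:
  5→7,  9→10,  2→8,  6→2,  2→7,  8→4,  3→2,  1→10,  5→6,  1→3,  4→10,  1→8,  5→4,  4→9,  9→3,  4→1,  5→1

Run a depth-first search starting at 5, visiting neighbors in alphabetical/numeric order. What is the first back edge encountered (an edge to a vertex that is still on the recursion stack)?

DFS from 5 (visiting neighbors in alphabetical/numeric order); mark gray on enter, black on exit:
5 gray
  1 gray
    3 gray
      2 gray
        7 gray
        7 black
        8 gray
          4 gray
            4→1: 1 is gray → back edge
First back edge: 4 → 1.

4->1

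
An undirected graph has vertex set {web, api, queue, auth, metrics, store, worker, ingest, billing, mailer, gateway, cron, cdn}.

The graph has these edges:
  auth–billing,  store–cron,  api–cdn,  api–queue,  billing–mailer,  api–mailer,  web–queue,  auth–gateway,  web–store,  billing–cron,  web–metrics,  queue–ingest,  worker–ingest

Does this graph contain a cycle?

Yes

DFS, tracking each vertex's parent; an edge to a visited non-parent vertex closes a cycle.
Start from mailer:
visit mailer (parent –)
  visit billing (parent mailer)
    billing–mailer: parent, skip
    visit auth (parent billing)
      auth–billing: parent, skip
      visit gateway (parent auth)
        gateway–auth: parent, skip
    visit cron (parent billing)
      cron–billing: parent, skip
      visit store (parent cron)
        visit web (parent store)
          web–store: parent, skip
          visit queue (parent web)
            visit ingest (parent queue)
              visit worker (parent ingest)
                worker–ingest: parent, skip
              ingest–queue: parent, skip
            queue–web: parent, skip
            visit api (parent queue)
              visit cdn (parent api)
                cdn–api: parent, skip
              api–queue: parent, skip
              api–mailer: mailer visited and ≠ parent → cycle
Cycle: mailer – billing – cron – store – web – queue – api – mailer.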